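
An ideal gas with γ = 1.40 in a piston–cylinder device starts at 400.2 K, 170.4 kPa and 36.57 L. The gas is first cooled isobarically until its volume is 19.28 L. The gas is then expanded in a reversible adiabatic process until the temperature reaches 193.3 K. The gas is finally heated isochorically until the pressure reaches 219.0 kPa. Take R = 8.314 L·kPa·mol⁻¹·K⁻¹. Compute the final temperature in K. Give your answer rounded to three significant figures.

Isobaric, so V/T is constant: P₂ = P₁; T₂ = T₁·(V₂/V₁) = 211.0 K.
Reversible adiabatic, γ = 1.40: P₃ = P₂·(T₃/T₂)^(γ/(γ−1)) = 125.4 kPa; V₃ = V₂·(T₂/T₃)^(1/(γ−1)) = 24.00 L.
V constant ⇒ P ∝ T: V₄ = V₃; T₄ = T₃·(P₄/P₃) = 337.5 K.

T₄ ≈ 338 K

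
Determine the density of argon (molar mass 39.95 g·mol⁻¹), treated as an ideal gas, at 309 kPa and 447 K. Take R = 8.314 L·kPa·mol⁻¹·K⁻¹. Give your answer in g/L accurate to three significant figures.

ρ ≈ 3.32 g/L

ρ = PM/(RT) = (309 × 39.95) / (8.314 × 447.0)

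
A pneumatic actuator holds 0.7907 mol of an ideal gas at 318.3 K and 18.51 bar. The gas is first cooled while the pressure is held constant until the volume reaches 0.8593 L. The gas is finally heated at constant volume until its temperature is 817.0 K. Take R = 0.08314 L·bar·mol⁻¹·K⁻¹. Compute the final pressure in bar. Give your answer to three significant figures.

From PV = nRT: V₁ = nRT₁/P₁ = 1.130 L.
Isobaric, so V/T is constant: P₂ = P₁; T₂ = T₁·(V₂/V₁) = 242.0 K.
V constant ⇒ P ∝ T: V₃ = V₂; P₃ = P₂·(T₃/T₂) = 62.50 bar.

P₃ ≈ 62.5 bar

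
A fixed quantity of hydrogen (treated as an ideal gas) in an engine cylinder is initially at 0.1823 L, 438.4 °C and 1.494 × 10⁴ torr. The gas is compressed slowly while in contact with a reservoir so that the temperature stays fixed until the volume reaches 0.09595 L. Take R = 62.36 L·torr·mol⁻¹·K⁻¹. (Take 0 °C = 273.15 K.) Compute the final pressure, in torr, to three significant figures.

P₂ ≈ 2.84e+04 torr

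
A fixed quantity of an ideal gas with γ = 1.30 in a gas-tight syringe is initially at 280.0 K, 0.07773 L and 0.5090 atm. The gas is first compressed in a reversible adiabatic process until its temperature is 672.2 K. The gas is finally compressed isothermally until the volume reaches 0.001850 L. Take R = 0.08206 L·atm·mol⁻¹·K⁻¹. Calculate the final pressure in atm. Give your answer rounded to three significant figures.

P₃ ≈ 51.3 atm

Reversible adiabatic, γ = 1.30: P₂ = P₁·(T₂/T₁)^(γ/(γ−1)) = 22.64 atm; V₂ = V₁·(T₁/T₂)^(1/(γ−1)) = 0.004196 L.
T constant ⇒ Boyle's law P V = const: T₃ = T₂; P₃ = P₂·(V₂/V₃) = 51.34 atm.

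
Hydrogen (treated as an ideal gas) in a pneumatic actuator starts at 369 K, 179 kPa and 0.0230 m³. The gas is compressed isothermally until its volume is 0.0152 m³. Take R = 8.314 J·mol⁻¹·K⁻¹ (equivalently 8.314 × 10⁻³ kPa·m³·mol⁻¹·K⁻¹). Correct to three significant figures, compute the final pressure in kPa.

P₂ ≈ 271 kPa

T constant ⇒ Boyle's law P V = const: T₂ = T₁; P₂ = P₁·(V₁/V₂) = 270.9 kPa.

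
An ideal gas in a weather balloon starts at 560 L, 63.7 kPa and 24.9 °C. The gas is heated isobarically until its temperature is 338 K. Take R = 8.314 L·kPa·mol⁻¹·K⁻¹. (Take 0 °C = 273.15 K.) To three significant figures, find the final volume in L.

V₂ ≈ 635 L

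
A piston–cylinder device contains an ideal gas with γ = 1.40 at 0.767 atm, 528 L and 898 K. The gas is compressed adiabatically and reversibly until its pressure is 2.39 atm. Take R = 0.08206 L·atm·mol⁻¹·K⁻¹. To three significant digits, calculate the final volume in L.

Reversible adiabatic, γ = 1.40: T₂ = T₁·(P₂/P₁)^((γ−1)/γ) = 1243 K; V₂ = V₁·(P₁/P₂)^(1/γ) = 234.5 L.

V₂ ≈ 234 L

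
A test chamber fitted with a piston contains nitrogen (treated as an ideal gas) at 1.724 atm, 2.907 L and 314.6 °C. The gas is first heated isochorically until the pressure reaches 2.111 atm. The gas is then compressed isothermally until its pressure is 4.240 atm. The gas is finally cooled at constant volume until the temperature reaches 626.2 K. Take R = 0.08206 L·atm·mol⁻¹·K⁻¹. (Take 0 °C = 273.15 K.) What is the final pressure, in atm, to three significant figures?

Convert: T₁ = 587.8 K.
V constant ⇒ P ∝ T: V₂ = V₁; T₂ = T₁·(P₂/P₁) = 719.7 K.
Isothermal, so P V is constant: T₃ = T₂; V₃ = V₂·(P₂/P₃) = 1.447 L.
V constant ⇒ P ∝ T: V₄ = V₃; P₄ = P₃·(T₄/T₃) = 3.689 atm.

P₄ ≈ 3.69 atm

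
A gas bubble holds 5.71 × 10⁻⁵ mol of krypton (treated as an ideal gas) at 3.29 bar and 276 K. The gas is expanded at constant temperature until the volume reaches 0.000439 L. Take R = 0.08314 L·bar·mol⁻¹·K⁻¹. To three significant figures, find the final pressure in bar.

From PV = nRT: V₁ = nRT₁/P₁ = 0.0003983 L.
Isothermal, so P V is constant: T₂ = T₁; P₂ = P₁·(V₁/V₂) = 2.985 bar.

P₂ ≈ 2.98 bar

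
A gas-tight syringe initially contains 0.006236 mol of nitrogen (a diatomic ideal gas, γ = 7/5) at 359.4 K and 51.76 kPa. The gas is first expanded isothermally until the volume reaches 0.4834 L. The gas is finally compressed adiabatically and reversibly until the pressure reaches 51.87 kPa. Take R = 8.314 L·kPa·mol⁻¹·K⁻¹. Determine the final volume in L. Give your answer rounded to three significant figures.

V₃ ≈ 0.391 L

From PV = nRT: V₁ = nRT₁/P₁ = 0.3600 L.
T constant ⇒ Boyle's law P V = const: T₂ = T₁; P₂ = P₁·(V₁/V₂) = 38.55 kPa.
Reversible adiabatic, γ = 7/5: T₃ = T₂·(P₃/P₂)^((γ−1)/γ) = 391.2 K; V₃ = V₂·(P₂/P₃)^(1/γ) = 0.3910 L.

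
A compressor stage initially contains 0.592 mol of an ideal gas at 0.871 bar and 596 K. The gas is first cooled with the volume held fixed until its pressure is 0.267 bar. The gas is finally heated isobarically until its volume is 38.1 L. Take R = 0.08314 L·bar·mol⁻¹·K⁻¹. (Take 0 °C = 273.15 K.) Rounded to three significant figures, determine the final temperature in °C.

T₃ ≈ -66.5 °C

From PV = nRT: V₁ = nRT₁/P₁ = 33.68 L.
Isochoric, so P/T is constant: V₂ = V₁; T₂ = T₁·(P₂/P₁) = 182.7 K.
Isobaric, so V/T is constant: P₃ = P₂; T₃ = T₂·(V₃/V₂) = 206.7 K.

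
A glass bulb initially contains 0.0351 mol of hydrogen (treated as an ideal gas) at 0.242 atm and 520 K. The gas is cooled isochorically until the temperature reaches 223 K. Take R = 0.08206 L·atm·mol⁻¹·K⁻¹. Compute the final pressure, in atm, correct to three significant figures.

From PV = nRT: V₁ = nRT₁/P₁ = 6.189 L.
V constant ⇒ P ∝ T: V₂ = V₁; P₂ = P₁·(T₂/T₁) = 0.1038 atm.

P₂ ≈ 0.104 atm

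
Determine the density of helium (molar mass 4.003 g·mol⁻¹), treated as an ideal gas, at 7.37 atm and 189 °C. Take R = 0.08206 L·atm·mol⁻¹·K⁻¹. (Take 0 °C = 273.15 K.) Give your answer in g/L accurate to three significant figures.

ρ ≈ 0.778 g/L

ρ = PM/(RT) = (7.37 × 4.003) / (0.08206 × 462.1)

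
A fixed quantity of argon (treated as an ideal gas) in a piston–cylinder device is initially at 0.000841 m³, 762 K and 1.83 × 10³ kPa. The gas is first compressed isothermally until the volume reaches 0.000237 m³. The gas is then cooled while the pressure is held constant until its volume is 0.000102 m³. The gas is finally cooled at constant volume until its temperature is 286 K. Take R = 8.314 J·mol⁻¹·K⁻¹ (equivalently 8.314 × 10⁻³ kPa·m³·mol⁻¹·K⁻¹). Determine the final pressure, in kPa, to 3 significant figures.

P₄ ≈ 5.66e+03 kPa

Isothermal, so P V is constant: T₂ = T₁; P₂ = P₁·(V₁/V₂) = 6494 kPa.
P constant ⇒ V ∝ T: P₃ = P₂; T₃ = T₂·(V₃/V₂) = 327.9 K.
V constant ⇒ P ∝ T: V₄ = V₃; P₄ = P₃·(T₄/T₃) = 5663 kPa.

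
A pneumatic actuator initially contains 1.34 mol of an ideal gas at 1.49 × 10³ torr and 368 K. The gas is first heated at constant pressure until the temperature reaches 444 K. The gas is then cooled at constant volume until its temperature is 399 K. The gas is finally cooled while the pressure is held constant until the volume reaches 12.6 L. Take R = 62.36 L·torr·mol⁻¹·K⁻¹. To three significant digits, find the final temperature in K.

From PV = nRT: V₁ = nRT₁/P₁ = 20.64 L.
P constant ⇒ V ∝ T: P₂ = P₁; V₂ = V₁·(T₂/T₁) = 24.90 L.
V constant ⇒ P ∝ T: V₃ = V₂; P₃ = P₂·(T₃/T₂) = 1339 torr.
P constant ⇒ V ∝ T: P₄ = P₃; T₄ = T₃·(V₄/V₃) = 201.9 K.

T₄ ≈ 202 K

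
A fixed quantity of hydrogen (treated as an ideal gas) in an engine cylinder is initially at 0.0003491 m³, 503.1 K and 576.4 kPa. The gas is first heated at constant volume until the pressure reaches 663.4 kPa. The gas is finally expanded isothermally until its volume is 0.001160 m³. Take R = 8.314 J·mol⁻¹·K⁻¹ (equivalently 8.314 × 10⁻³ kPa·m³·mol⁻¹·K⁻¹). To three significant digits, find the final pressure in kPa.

P₃ ≈ 200 kPa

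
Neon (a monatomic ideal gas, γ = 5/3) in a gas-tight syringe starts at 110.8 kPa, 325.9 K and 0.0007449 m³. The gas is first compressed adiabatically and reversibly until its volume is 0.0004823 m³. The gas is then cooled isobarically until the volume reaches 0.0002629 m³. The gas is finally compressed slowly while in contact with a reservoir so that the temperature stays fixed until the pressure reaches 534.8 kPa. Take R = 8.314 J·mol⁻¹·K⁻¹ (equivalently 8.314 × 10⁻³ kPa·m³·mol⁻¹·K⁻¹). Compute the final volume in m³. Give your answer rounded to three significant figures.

V₄ ≈ 0.000112 m³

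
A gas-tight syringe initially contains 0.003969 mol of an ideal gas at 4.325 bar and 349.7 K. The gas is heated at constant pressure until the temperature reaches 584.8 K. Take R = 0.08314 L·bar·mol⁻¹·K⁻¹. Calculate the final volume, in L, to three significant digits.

From PV = nRT: V₁ = nRT₁/P₁ = 0.02668 L.
Isobaric, so V/T is constant: P₂ = P₁; V₂ = V₁·(T₂/T₁) = 0.04462 L.

V₂ ≈ 0.0446 L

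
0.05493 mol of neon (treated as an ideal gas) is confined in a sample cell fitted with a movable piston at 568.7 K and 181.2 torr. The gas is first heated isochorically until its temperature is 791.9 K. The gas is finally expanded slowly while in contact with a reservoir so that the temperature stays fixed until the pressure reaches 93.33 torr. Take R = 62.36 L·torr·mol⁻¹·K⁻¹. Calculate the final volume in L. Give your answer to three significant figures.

From PV = nRT: V₁ = nRT₁/P₁ = 10.75 L.
V constant ⇒ P ∝ T: V₂ = V₁; P₂ = P₁·(T₂/T₁) = 252.3 torr.
Isothermal, so P V is constant: T₃ = T₂; V₃ = V₂·(P₂/P₃) = 29.06 L.

V₃ ≈ 29.1 L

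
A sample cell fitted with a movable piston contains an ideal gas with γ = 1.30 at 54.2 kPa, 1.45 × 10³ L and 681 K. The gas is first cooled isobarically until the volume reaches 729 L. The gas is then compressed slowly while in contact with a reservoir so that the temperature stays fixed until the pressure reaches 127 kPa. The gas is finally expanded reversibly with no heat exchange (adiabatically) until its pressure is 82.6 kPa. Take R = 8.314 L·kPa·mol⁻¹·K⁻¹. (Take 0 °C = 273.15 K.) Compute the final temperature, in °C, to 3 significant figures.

Isobaric, so V/T is constant: P₂ = P₁; T₂ = T₁·(V₂/V₁) = 342.4 K.
Isothermal, so P V is constant: T₃ = T₂; V₃ = V₂·(P₂/P₃) = 311.1 L.
Reversible adiabatic, γ = 1.30: T₄ = T₃·(P₄/P₃)^((γ−1)/γ) = 310.0 K; V₄ = V₃·(P₃/P₄)^(1/γ) = 433.1 L.

T₄ ≈ 36.9 °C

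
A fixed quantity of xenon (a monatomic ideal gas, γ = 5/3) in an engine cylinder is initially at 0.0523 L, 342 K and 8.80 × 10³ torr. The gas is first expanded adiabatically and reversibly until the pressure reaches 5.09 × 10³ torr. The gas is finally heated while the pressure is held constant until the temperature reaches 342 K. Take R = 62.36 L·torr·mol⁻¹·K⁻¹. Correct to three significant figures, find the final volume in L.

V₃ ≈ 0.0904 L

Adiabatic (γ = 5/3), T V^(γ−1) and P V^γ constant: T₂ = T₁·(P₂/P₁)^((γ−1)/γ) = 274.7 K; V₂ = V₁·(P₁/P₂)^(1/γ) = 0.07264 L.
P constant ⇒ V ∝ T: P₃ = P₂; V₃ = V₂·(T₃/T₂) = 0.09042 L.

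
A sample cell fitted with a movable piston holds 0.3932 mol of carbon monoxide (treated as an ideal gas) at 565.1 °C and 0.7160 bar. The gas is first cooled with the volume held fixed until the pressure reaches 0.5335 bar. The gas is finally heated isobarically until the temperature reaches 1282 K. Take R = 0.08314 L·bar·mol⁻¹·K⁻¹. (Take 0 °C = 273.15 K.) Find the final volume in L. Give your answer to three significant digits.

Convert: T₁ = 838.2 K.
From PV = nRT: V₁ = nRT₁/P₁ = 38.27 L.
V constant ⇒ P ∝ T: V₂ = V₁; T₂ = T₁·(P₂/P₁) = 624.6 K.
Isobaric, so V/T is constant: P₃ = P₂; V₃ = V₂·(T₃/T₂) = 78.56 L.

V₃ ≈ 78.6 L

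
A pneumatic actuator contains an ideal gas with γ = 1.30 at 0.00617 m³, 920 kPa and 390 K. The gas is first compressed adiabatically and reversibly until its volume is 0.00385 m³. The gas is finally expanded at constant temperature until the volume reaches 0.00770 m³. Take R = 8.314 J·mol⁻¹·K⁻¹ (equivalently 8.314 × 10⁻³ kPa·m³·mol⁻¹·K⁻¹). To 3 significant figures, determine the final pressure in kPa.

P₃ ≈ 849 kPa

Adiabatic (γ = 1.30), T V^(γ−1) and P V^γ constant: T₂ = T₁·(V₁/V₂)^(γ−1) = 449.3 K; P₂ = P₁·(V₁/V₂)^γ = 1698 kPa.
T constant ⇒ Boyle's law P V = const: T₃ = T₂; P₃ = P₂·(V₂/V₃) = 849.2 kPa.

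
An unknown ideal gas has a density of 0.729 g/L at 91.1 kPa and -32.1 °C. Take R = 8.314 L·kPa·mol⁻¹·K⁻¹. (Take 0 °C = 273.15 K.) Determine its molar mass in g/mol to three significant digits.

ρ = PM/(RT) ⇒ M = ρRT/P = (0.729 × 8.314 × 241.0) / 91.1

M ≈ 16.0 g/mol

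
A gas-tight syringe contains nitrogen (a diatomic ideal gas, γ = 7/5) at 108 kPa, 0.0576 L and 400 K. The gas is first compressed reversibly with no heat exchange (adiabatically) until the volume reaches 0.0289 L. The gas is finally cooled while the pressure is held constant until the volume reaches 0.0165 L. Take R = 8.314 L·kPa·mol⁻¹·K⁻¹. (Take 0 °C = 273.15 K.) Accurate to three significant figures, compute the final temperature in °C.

Adiabatic (γ = 7/5), T V^(γ−1) and P V^γ constant: T₂ = T₁·(V₁/V₂)^(γ−1) = 527.1 K; P₂ = P₁·(V₁/V₂)^γ = 283.6 kPa.
Isobaric, so V/T is constant: P₃ = P₂; T₃ = T₂·(V₃/V₂) = 300.9 K.

T₃ ≈ 27.8 °C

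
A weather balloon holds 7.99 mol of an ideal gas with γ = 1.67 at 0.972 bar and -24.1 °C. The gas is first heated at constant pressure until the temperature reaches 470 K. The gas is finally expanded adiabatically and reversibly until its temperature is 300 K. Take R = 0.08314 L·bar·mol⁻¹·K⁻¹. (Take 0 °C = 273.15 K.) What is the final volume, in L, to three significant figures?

Convert: T₁ = 249.0 K.
From PV = nRT: V₁ = nRT₁/P₁ = 170.2 L.
P constant ⇒ V ∝ T: P₂ = P₁; V₂ = V₁·(T₂/T₁) = 321.2 L.
Adiabatic (γ = 1.67), T V^(γ−1) and P V^γ constant: P₃ = P₂·(T₃/T₂)^(γ/(γ−1)) = 0.3175 bar; V₃ = V₂·(T₂/T₃)^(1/(γ−1)) = 627.8 L.

V₃ ≈ 628 L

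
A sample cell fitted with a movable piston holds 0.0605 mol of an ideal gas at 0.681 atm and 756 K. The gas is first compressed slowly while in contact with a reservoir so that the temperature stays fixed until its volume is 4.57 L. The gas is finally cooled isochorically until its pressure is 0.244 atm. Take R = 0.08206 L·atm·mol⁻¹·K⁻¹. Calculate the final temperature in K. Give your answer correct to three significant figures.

T₃ ≈ 225 K

From PV = nRT: V₁ = nRT₁/P₁ = 5.511 L.
T constant ⇒ Boyle's law P V = const: T₂ = T₁; P₂ = P₁·(V₁/V₂) = 0.8213 atm.
Isochoric, so P/T is constant: V₃ = V₂; T₃ = T₂·(P₃/P₂) = 224.6 K.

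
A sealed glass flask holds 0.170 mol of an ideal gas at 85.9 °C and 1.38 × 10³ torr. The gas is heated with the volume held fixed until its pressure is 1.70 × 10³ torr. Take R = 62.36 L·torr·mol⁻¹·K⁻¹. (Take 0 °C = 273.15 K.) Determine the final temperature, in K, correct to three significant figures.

T₂ ≈ 442 K

Convert: T₁ = 359.0 K.
From PV = nRT: V₁ = nRT₁/P₁ = 2.758 L.
V constant ⇒ P ∝ T: V₂ = V₁; T₂ = T₁·(P₂/P₁) = 442.3 K.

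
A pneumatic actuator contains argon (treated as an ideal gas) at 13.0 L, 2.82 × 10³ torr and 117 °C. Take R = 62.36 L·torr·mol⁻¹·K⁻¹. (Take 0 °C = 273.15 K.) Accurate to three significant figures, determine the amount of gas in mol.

n ≈ 1.51 mol

Convert: T = 390.15 K.
PV = nRT ⇒ n = PV/(RT) = (2.82e+03 × 13.0) / (62.36 × 390.15)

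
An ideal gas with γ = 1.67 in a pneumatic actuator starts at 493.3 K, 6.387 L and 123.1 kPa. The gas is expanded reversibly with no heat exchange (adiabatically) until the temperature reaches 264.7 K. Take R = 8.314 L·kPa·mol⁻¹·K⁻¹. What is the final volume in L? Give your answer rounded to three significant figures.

V₂ ≈ 16.2 L

Adiabatic (γ = 1.67), T V^(γ−1) and P V^γ constant: P₂ = P₁·(T₂/T₁)^(γ/(γ−1)) = 26.08 kPa; V₂ = V₁·(T₁/T₂)^(1/(γ−1)) = 16.17 L.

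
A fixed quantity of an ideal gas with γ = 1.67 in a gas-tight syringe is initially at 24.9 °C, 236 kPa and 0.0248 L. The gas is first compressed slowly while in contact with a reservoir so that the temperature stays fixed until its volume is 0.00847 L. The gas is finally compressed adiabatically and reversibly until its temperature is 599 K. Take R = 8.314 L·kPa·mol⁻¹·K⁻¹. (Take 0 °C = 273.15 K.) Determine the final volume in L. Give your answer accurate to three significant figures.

Convert: T₁ = 298.0 K.
Isothermal, so P V is constant: T₂ = T₁; P₂ = P₁·(V₁/V₂) = 691.0 kPa.
Reversible adiabatic, γ = 1.67: P₃ = P₂·(T₃/T₂)^(γ/(γ−1)) = 3936 kPa; V₃ = V₂·(T₂/T₃)^(1/(γ−1)) = 0.002988 L.

V₃ ≈ 0.00299 L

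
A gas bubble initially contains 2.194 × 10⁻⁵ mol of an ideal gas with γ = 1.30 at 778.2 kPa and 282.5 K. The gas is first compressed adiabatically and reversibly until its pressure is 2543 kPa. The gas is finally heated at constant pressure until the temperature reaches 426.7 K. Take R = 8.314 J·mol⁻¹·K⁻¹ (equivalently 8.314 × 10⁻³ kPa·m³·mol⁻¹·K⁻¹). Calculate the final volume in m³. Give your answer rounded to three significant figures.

From PV = nRT: V₁ = nRT₁/P₁ = 6.622e-08 m³.
Reversible adiabatic, γ = 1.30: T₂ = T₁·(P₂/P₁)^((γ−1)/γ) = 371.3 K; V₂ = V₁·(P₁/P₂)^(1/γ) = 2.663e-08 m³.
P constant ⇒ V ∝ T: P₃ = P₂; V₃ = V₂·(T₃/T₂) = 3.061e-08 m³.

V₃ ≈ 3.06e-08 m³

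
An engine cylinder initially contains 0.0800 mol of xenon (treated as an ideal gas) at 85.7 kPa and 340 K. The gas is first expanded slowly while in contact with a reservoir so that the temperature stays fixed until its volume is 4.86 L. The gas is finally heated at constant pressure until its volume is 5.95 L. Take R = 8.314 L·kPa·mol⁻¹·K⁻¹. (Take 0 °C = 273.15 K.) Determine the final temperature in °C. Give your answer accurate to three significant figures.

From PV = nRT: V₁ = nRT₁/P₁ = 2.639 L.
Isothermal, so P V is constant: T₂ = T₁; P₂ = P₁·(V₁/V₂) = 46.53 kPa.
P constant ⇒ V ∝ T: P₃ = P₂; T₃ = T₂·(V₃/V₂) = 416.3 K.

T₃ ≈ 143 °C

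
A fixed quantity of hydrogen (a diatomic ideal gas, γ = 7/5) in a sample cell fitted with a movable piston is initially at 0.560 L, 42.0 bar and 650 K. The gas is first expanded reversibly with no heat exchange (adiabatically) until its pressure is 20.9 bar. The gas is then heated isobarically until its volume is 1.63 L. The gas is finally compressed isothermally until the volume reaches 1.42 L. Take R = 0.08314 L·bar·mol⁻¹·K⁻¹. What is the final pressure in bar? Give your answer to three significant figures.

P₄ ≈ 24.0 bar

Reversible adiabatic, γ = 7/5: T₂ = T₁·(P₂/P₁)^((γ−1)/γ) = 532.5 K; V₂ = V₁·(P₁/P₂)^(1/γ) = 0.9219 L.
Isobaric, so V/T is constant: P₃ = P₂; T₃ = T₂·(V₃/V₂) = 941.5 K.
Isothermal, so P V is constant: T₄ = T₃; P₄ = P₃·(V₃/V₄) = 23.99 bar.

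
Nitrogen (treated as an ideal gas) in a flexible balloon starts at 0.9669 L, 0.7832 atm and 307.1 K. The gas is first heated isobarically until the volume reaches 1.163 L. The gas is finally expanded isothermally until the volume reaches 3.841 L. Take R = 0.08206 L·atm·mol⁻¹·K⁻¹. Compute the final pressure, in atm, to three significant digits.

P₃ ≈ 0.237 atm

Isobaric, so V/T is constant: P₂ = P₁; T₂ = T₁·(V₂/V₁) = 369.4 K.
Isothermal, so P V is constant: T₃ = T₂; P₃ = P₂·(V₂/V₃) = 0.2371 atm.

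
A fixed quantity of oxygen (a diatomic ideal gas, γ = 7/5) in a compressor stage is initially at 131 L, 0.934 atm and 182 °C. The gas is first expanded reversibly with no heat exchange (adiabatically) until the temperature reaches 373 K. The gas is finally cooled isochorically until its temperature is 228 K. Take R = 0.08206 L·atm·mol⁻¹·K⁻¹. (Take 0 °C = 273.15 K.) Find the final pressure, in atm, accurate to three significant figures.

P₃ ≈ 0.284 atm

Convert: T₁ = 455.1 K.
Reversible adiabatic, γ = 7/5: P₂ = P₁·(T₂/T₁)^(γ/(γ−1)) = 0.4654 atm; V₂ = V₁·(T₁/T₂)^(1/(γ−1)) = 215.5 L.
V constant ⇒ P ∝ T: V₃ = V₂; P₃ = P₂·(T₃/T₂) = 0.2845 atm.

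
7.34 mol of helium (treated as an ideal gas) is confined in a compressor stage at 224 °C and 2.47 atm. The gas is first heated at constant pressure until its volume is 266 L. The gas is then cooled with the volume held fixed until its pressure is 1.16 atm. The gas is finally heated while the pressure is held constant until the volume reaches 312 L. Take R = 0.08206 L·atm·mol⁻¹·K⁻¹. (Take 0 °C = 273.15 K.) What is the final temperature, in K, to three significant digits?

T₄ ≈ 601 K

Convert: T₁ = 497.1 K.
From PV = nRT: V₁ = nRT₁/P₁ = 121.2 L.
Isobaric, so V/T is constant: P₂ = P₁; T₂ = T₁·(V₂/V₁) = 1091 K.
Isochoric, so P/T is constant: V₃ = V₂; T₃ = T₂·(P₃/P₂) = 512.3 K.
P constant ⇒ V ∝ T: P₄ = P₃; T₄ = T₃·(V₄/V₃) = 600.9 K.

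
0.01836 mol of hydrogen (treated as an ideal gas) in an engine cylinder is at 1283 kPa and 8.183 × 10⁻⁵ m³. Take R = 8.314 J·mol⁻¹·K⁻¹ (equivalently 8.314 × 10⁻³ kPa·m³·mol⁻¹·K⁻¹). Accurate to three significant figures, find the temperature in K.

T ≈ 688 K

PV = nRT ⇒ T = PV/(nR) = (1283 × 8.183e-05) / (0.01836 × 8.314 × 10⁻³)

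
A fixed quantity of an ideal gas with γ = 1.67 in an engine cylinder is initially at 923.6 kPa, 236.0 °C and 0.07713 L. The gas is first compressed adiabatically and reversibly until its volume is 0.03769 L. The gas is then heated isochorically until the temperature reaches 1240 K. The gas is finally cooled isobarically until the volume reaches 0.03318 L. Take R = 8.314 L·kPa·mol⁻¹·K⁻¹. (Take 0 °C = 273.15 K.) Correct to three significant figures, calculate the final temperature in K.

Convert: T₁ = 509.1 K.
Adiabatic (γ = 1.67), T V^(γ−1) and P V^γ constant: T₂ = T₁·(V₁/V₂)^(γ−1) = 822.6 K; P₂ = P₁·(V₁/V₂)^γ = 3054 kPa.
Isochoric, so P/T is constant: V₃ = V₂; P₃ = P₂·(T₃/T₂) = 4603 kPa.
Isobaric, so V/T is constant: P₄ = P₃; T₄ = T₃·(V₄/V₃) = 1092 K.

T₄ ≈ 1.09e+03 K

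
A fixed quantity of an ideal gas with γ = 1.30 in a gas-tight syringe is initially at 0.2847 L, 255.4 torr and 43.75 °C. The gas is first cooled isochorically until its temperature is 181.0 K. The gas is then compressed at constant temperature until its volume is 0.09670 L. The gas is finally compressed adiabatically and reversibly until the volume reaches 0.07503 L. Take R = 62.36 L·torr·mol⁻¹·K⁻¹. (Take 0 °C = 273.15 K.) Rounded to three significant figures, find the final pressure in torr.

Convert: T₁ = 316.9 K.
V constant ⇒ P ∝ T: V₂ = V₁; P₂ = P₁·(T₂/T₁) = 145.9 torr.
T constant ⇒ Boyle's law P V = const: T₃ = T₂; P₃ = P₂·(V₂/V₃) = 429.5 torr.
Reversible adiabatic, γ = 1.30: T₄ = T₃·(V₃/V₄)^(γ−1) = 195.3 K; P₄ = P₃·(V₃/V₄)^γ = 597.3 torr.

P₄ ≈ 597 torr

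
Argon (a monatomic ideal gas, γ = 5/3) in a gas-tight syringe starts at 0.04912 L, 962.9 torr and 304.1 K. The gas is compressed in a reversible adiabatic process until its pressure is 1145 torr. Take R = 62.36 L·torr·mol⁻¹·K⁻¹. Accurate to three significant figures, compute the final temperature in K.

T₂ ≈ 326 K

Adiabatic (γ = 5/3), T V^(γ−1) and P V^γ constant: T₂ = T₁·(P₂/P₁)^((γ−1)/γ) = 325.9 K; V₂ = V₁·(P₁/P₂)^(1/γ) = 0.04427 L.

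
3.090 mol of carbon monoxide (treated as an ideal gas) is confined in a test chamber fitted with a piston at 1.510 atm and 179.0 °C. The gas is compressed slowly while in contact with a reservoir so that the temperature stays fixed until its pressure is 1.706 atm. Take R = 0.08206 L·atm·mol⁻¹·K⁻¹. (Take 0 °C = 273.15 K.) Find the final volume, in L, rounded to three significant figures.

V₂ ≈ 67.2 L

Convert: T₁ = 452.1 K.
From PV = nRT: V₁ = nRT₁/P₁ = 75.93 L.
Isothermal, so P V is constant: T₂ = T₁; V₂ = V₁·(P₁/P₂) = 67.20 L.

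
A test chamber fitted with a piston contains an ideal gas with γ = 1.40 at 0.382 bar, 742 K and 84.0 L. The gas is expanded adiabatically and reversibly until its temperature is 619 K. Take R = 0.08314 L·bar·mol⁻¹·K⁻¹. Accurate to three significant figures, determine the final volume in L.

V₂ ≈ 132 L

Reversible adiabatic, γ = 1.40: P₂ = P₁·(T₂/T₁)^(γ/(γ−1)) = 0.2026 bar; V₂ = V₁·(T₁/T₂)^(1/(γ−1)) = 132.1 L.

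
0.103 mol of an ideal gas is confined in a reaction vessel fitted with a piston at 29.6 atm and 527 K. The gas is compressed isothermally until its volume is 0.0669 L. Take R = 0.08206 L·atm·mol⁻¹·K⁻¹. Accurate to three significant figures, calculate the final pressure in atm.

From PV = nRT: V₁ = nRT₁/P₁ = 0.1505 L.
T constant ⇒ Boyle's law P V = const: T₂ = T₁; P₂ = P₁·(V₁/V₂) = 66.58 atm.

P₂ ≈ 66.6 atm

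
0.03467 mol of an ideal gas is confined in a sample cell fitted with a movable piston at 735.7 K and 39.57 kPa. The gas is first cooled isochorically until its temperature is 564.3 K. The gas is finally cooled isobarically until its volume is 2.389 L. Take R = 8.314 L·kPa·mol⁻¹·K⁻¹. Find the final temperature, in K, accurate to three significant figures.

From PV = nRT: V₁ = nRT₁/P₁ = 5.359 L.
V constant ⇒ P ∝ T: V₂ = V₁; P₂ = P₁·(T₂/T₁) = 30.35 kPa.
P constant ⇒ V ∝ T: P₃ = P₂; T₃ = T₂·(V₃/V₂) = 251.6 K.

T₃ ≈ 252 K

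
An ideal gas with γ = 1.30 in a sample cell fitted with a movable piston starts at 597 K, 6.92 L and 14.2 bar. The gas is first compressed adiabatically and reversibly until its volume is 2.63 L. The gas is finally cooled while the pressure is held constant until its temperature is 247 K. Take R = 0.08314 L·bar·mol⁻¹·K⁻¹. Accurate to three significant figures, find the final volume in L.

V₃ ≈ 0.814 L

Adiabatic (γ = 1.30), T V^(γ−1) and P V^γ constant: T₂ = T₁·(V₁/V₂)^(γ−1) = 798.0 K; P₂ = P₁·(V₁/V₂)^γ = 49.94 bar.
Isobaric, so V/T is constant: P₃ = P₂; V₃ = V₂·(T₃/T₂) = 0.8140 L.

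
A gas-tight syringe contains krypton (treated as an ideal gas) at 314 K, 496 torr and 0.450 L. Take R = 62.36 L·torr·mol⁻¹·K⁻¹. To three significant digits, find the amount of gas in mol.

n ≈ 0.0114 mol

PV = nRT ⇒ n = PV/(RT) = (496 × 0.450) / (62.36 × 314)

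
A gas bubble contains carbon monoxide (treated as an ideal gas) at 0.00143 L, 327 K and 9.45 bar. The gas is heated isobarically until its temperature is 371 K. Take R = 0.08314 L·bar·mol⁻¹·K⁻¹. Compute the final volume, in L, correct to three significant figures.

Isobaric, so V/T is constant: P₂ = P₁; V₂ = V₁·(T₂/T₁) = 0.001622 L.

V₂ ≈ 0.00162 L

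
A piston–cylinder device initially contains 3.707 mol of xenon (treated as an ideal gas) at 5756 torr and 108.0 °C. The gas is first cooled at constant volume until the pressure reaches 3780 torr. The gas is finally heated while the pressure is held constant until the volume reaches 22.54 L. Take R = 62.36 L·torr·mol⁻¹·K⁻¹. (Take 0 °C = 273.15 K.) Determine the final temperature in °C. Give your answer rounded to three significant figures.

T₃ ≈ 95.4 °C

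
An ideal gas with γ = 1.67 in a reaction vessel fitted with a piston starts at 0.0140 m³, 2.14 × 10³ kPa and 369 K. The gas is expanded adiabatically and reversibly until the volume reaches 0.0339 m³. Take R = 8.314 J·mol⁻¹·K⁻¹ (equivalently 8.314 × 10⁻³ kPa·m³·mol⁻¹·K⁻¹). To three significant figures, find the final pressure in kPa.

Reversible adiabatic, γ = 1.67: T₂ = T₁·(V₁/V₂)^(γ−1) = 204.0 K; P₂ = P₁·(V₁/V₂)^γ = 488.7 kPa.

P₂ ≈ 489 kPa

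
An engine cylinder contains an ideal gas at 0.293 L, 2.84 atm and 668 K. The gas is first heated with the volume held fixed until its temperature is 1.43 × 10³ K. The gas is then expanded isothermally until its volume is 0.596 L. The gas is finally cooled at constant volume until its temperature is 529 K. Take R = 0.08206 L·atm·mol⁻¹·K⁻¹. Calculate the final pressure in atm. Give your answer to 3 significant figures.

V constant ⇒ P ∝ T: V₂ = V₁; P₂ = P₁·(T₂/T₁) = 6.080 atm.
T constant ⇒ Boyle's law P V = const: T₃ = T₂; P₃ = P₂·(V₂/V₃) = 2.989 atm.
V constant ⇒ P ∝ T: V₄ = V₃; P₄ = P₃·(T₄/T₃) = 1.106 atm.

P₄ ≈ 1.11 atm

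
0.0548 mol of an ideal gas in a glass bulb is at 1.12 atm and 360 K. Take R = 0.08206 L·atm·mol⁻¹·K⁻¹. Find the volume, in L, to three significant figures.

PV = nRT ⇒ V = nRT/P = (0.0548 × 0.08206 × 360) / 1.12

V ≈ 1.45 L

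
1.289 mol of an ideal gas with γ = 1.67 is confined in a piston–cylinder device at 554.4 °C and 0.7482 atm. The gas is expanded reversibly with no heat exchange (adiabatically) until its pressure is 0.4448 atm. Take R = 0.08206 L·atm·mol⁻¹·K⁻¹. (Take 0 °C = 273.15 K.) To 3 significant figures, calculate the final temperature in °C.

T₂ ≈ 399 °C

Convert: T₁ = 827.5 K.
From PV = nRT: V₁ = nRT₁/P₁ = 117.0 L.
Reversible adiabatic, γ = 1.67: T₂ = T₁·(P₂/P₁)^((γ−1)/γ) = 671.7 K; V₂ = V₁·(P₁/P₂)^(1/γ) = 159.7 L.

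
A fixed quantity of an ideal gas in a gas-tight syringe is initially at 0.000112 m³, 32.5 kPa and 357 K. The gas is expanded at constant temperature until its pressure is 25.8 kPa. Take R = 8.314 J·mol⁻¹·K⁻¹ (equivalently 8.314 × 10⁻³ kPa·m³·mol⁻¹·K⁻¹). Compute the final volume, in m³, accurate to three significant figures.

V₂ ≈ 0.000141 m³

Isothermal, so P V is constant: T₂ = T₁; V₂ = V₁·(P₁/P₂) = 0.0001411 m³.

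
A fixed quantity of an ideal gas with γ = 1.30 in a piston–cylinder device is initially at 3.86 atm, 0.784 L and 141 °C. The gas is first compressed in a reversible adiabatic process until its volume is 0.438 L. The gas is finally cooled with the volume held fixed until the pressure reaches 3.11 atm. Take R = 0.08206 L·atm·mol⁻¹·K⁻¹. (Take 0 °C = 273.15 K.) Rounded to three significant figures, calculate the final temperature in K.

T₃ ≈ 186 K

Convert: T₁ = 414.1 K.
Reversible adiabatic, γ = 1.30: T₂ = T₁·(V₁/V₂)^(γ−1) = 493.2 K; P₂ = P₁·(V₁/V₂)^γ = 8.228 atm.
Isochoric, so P/T is constant: V₃ = V₂; T₃ = T₂·(P₃/P₂) = 186.4 K.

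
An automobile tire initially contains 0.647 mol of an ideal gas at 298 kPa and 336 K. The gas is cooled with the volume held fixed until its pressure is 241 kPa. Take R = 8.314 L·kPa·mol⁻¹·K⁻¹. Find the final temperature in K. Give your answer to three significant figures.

T₂ ≈ 272 K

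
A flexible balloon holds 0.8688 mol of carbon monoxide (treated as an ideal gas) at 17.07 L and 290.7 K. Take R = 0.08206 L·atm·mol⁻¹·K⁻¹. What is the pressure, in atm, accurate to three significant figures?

PV = nRT ⇒ P = nRT/V = (0.8688 × 0.08206 × 290.7) / 17.07

P ≈ 1.21 atm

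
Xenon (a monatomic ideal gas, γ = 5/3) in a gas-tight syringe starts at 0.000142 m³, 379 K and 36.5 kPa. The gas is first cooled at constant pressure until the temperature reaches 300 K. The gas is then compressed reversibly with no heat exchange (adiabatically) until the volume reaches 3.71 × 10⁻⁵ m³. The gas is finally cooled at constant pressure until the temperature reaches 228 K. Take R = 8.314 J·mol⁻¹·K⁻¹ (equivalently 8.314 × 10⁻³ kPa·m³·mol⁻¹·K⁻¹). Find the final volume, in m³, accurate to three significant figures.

Isobaric, so V/T is constant: P₂ = P₁; V₂ = V₁·(T₂/T₁) = 0.0001124 m³.
Reversible adiabatic, γ = 5/3: T₃ = T₂·(V₂/V₃)^(γ−1) = 628.1 K; P₃ = P₂·(V₂/V₃)^γ = 231.5 kPa.
P constant ⇒ V ∝ T: P₄ = P₃; V₄ = V₃·(T₄/T₃) = 1.347e-05 m³.

V₄ ≈ 1.35e-05 m³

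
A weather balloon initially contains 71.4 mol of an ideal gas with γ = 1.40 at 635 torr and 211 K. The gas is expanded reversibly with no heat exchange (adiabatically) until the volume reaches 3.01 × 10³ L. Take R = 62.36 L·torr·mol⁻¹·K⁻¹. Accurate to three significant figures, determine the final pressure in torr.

P₂ ≈ 235 torr

From PV = nRT: V₁ = nRT₁/P₁ = 1479 L.
Reversible adiabatic, γ = 1.40: T₂ = T₁·(V₁/V₂)^(γ−1) = 158.8 K; P₂ = P₁·(V₁/V₂)^γ = 234.9 torr.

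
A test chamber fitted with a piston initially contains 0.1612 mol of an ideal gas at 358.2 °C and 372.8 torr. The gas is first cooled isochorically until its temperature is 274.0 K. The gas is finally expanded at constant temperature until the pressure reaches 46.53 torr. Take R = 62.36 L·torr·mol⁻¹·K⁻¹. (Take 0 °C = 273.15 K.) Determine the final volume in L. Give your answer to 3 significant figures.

Convert: T₁ = 631.3 K.
From PV = nRT: V₁ = nRT₁/P₁ = 17.02 L.
V constant ⇒ P ∝ T: V₂ = V₁; P₂ = P₁·(T₂/T₁) = 161.8 torr.
T constant ⇒ Boyle's law P V = const: T₃ = T₂; V₃ = V₂·(P₂/P₃) = 59.20 L.

V₃ ≈ 59.2 L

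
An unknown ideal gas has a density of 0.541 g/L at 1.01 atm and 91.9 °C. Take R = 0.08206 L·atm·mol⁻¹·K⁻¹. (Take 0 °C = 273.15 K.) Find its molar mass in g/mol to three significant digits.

ρ = PM/(RT) ⇒ M = ρRT/P = (0.541 × 0.08206 × 365.0) / 1.01

M ≈ 16.0 g/mol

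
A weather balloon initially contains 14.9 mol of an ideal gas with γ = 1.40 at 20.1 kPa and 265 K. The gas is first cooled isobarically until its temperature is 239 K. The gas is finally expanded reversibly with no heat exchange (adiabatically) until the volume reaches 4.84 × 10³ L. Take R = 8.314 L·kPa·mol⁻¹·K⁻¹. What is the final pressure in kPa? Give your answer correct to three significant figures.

P₃ ≈ 3.80 kPa

From PV = nRT: V₁ = nRT₁/P₁ = 1633 L.
Isobaric, so V/T is constant: P₂ = P₁; V₂ = V₁·(T₂/T₁) = 1473 L.
Adiabatic (γ = 1.40), T V^(γ−1) and P V^γ constant: T₃ = T₂·(V₂/V₃)^(γ−1) = 148.5 K; P₃ = P₂·(V₂/V₃)^γ = 3.801 kPa.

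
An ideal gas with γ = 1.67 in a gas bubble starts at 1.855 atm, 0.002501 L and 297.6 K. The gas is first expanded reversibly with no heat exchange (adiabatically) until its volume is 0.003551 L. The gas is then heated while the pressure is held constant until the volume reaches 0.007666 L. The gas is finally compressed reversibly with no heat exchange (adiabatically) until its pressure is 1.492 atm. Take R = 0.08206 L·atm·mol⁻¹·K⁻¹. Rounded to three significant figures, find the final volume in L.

V₄ ≈ 0.00615 L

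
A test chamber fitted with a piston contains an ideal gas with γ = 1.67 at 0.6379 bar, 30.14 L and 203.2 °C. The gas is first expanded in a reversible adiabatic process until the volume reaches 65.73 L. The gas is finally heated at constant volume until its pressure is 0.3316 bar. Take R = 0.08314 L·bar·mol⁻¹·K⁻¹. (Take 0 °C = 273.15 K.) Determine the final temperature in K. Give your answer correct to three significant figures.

Convert: T₁ = 476.3 K.
Reversible adiabatic, γ = 1.67: T₂ = T₁·(V₁/V₂)^(γ−1) = 282.5 K; P₂ = P₁·(V₁/V₂)^γ = 0.1735 bar.
V constant ⇒ P ∝ T: V₃ = V₂; T₃ = T₂·(P₃/P₂) = 540.0 K.

T₃ ≈ 540 K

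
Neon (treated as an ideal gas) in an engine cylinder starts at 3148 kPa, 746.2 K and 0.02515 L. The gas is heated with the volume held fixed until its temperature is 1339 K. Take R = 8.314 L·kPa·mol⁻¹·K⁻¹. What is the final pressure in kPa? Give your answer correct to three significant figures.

P₂ ≈ 5.65e+03 kPa

V constant ⇒ P ∝ T: V₂ = V₁; P₂ = P₁·(T₂/T₁) = 5649 kPa.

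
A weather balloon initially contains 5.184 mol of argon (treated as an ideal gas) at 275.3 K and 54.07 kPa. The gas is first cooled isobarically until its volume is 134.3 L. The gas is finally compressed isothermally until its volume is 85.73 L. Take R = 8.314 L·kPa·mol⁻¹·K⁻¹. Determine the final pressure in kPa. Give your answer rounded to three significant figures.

From PV = nRT: V₁ = nRT₁/P₁ = 219.4 L.
Isobaric, so V/T is constant: P₂ = P₁; T₂ = T₁·(V₂/V₁) = 168.5 K.
T constant ⇒ Boyle's law P V = const: T₃ = T₂; P₃ = P₂·(V₂/V₃) = 84.70 kPa.

P₃ ≈ 84.7 kPa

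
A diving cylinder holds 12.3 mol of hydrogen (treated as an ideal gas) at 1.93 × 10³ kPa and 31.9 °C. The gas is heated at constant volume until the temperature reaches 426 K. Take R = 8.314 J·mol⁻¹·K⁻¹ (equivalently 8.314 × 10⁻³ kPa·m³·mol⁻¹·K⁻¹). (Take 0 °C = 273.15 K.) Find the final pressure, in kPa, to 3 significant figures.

P₂ ≈ 2.70e+03 kPa

Convert: T₁ = 305.0 K.
From PV = nRT: V₁ = nRT₁/P₁ = 0.01616 m³.
Isochoric, so P/T is constant: V₂ = V₁; P₂ = P₁·(T₂/T₁) = 2695 kPa.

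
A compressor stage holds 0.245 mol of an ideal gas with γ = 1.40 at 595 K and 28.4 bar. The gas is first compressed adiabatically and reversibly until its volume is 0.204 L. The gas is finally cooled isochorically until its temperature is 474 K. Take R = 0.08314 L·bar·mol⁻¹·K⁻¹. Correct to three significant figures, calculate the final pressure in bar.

From PV = nRT: V₁ = nRT₁/P₁ = 0.4268 L.
Reversible adiabatic, γ = 1.40: T₂ = T₁·(V₁/V₂)^(γ−1) = 799.3 K; P₂ = P₁·(V₁/V₂)^γ = 79.81 bar.
V constant ⇒ P ∝ T: V₃ = V₂; P₃ = P₂·(T₃/T₂) = 47.33 bar.

P₃ ≈ 47.3 bar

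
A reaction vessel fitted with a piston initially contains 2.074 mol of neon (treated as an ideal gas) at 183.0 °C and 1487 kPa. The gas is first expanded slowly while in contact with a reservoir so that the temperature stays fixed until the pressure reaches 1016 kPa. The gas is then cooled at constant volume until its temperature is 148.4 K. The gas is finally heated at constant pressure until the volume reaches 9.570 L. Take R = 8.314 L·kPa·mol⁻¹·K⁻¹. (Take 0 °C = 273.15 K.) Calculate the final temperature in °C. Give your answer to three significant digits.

T₄ ≈ -89.7 °C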